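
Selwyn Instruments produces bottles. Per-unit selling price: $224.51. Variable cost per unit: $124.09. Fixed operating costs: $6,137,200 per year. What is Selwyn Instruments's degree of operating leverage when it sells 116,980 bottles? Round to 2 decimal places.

2.09

Contribution at this volume is 116,980 × $100.42 = $11,747,131.60.
Subtracting fixed costs: EBIT = $11,747,131.60 − $6,137,200 = $5,609,931.60.
Degree of operating leverage = $11,747,131.60 / $5,609,931.60 = 2.0940.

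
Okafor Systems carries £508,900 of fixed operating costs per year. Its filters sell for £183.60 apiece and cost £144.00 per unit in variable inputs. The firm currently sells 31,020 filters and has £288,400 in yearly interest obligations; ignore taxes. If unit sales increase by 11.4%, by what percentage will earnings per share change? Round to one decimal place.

Total contribution margin = 31,020 × £39.60 = £1,228,392.00.
EBIT = £1,228,392.00 − £508,900 = £719,492.00.
After interest of £288,400.00, pre-tax earnings = £431,092.00.
DCL = total CM / (EBIT − I) = £1,228,392.00 / £431,092.00 = 2.8495.
%ΔEPS = DCL × %ΔSales = 2.8495 × +11.4% = +32.5%.

+32.5%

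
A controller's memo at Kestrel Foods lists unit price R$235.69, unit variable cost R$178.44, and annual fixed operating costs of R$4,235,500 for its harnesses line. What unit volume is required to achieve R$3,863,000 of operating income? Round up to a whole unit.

141,459 harnesses

Contribution margin per unit = R$235.69 − R$178.44 = R$57.25.
Need Q such that Q × R$57.25 − R$4,235,500 = R$3,863,000, i.e. Q = R$8,098,500 / R$57.25 = 141,458.52 → 141,459.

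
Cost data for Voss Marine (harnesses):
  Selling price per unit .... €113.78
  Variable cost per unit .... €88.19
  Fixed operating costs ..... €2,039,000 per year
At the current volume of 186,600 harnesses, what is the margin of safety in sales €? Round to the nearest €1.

€12,165,407

Each unit contributes €113.78 − €88.19 = €25.59. Break-even units = €2,039,000 ÷ €25.59 = 79,679.56; break-even revenue = 79,679.56 × €113.78 = €9,065,940.60.
Actual sales revenue = 186,600 × €113.78 = €21,231,348.00.
Margin of safety = €21,231,348.00 − €9,065,940.60 = €12,165,407.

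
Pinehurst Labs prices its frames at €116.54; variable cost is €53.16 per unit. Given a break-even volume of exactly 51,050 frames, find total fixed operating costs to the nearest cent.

€3,235,549.00

Contribution margin per unit = €116.54 − €53.16 = €63.38.
Since BE = FC / CM, FC = 51,050 × €63.38 = €3,235,549.00.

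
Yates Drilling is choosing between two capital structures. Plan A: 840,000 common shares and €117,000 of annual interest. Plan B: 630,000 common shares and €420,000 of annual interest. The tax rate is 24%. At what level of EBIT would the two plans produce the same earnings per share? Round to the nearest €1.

€1,329,000

At indifference, (EBIT − 117,000)(1 − t)/840,000 = (EBIT − 420,000)(1 − t)/630,000.
The (1 − t) factor cancels: (EBIT − 117,000) × 630,000 = (EBIT − 420,000) × 840,000.
Solving, EBIT = (420,000·840,000 − 117,000·630,000) / (840,000 − 630,000) = 279,090,000,000 / 210,000 = 1,329,000.00.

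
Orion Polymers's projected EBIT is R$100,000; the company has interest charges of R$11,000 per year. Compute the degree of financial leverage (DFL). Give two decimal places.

1.12

Interest = R$11,000.00.
DFL = EBIT ÷ (EBIT − I) = R$100,000 ÷ (R$100,000 − R$11,000.00) = R$100,000 ÷ R$89,000.00 = 1.1236.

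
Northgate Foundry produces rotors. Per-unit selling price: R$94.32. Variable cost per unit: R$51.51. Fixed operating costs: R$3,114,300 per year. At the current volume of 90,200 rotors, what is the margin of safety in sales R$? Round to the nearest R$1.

R$1,646,165

Unit CM = price − variable cost = R$94.32 − R$51.51 = R$42.81. Break-even units = R$3,114,300 ÷ R$42.81 = 72,747.02; break-even revenue = 72,747.02 × R$94.32 = R$6,861,499.09.
Actual sales revenue = 90,200 × R$94.32 = R$8,507,664.00.
Margin of safety = R$8,507,664.00 − R$6,861,499.09 = R$1,646,165.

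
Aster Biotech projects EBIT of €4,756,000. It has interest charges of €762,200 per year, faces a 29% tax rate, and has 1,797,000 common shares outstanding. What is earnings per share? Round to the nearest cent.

€1.58

Interest = €762,200.00, so EBT = €4,756,000 − €762,200.00 = €3,993,800.00.
Net income = €3,993,800.00 × (1 − 0.29) = €2,835,598.00.
Per share: €2,835,598.00 / 1,797,000 shares = €1.58.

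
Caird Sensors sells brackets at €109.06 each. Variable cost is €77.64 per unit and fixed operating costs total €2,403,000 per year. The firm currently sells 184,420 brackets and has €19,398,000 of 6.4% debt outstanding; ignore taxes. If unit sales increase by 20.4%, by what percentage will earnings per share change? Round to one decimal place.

+55.0%

Total contribution margin = 184,420 × €31.42 = €5,794,476.40.
EBIT = €5,794,476.40 − €2,403,000 = €3,391,476.40.
Interest = €1,241,472.00, so EBIT − I = €2,150,004.40.
Degree of combined leverage = contribution ÷ (EBIT − I) = €5,794,476.40 ÷ €2,150,004.40 = 2.6951.
%ΔEPS = DCL × %ΔSales = 2.6951 × +20.4% = +55.0%.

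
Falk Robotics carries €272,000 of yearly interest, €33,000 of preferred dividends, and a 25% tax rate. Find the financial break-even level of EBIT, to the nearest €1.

€316,000

Preferred dividends are paid after tax, so their pre-tax equivalent is €33,000 ÷ (1 − 0.25) = €44,000.00.
Financial break-even EBIT = interest + D_p ÷ (1 − t) = €272,000 + €44,000.00 = €316,000.00.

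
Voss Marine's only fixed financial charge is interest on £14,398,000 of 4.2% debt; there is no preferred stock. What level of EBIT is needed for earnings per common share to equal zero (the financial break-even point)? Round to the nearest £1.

Annual interest = 4.2% × £14,398,000 = £604,716.00.
With no preferred dividends, EPS = 0 when EBIT exactly covers interest, so the financial break-even EBIT is £604,716.00.

£604,716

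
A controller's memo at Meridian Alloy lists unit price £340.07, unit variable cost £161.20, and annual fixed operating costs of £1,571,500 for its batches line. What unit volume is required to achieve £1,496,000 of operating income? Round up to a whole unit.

17,150 batches

Unit CM = price − variable cost = £340.07 − £161.20 = £178.87.
Required volume = (fixed costs + target profit) ÷ CM = (£1,571,500 + £1,496,000) ÷ £178.87 = 17,149.33, so 17,150 batches.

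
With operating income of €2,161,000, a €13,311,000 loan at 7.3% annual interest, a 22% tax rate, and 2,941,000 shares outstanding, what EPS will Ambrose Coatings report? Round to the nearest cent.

€0.32

Interest = €971,703.00, so EBT = €2,161,000 − €971,703.00 = €1,189,297.00.
After tax at 22%: net income = €1,189,297.00 × 0.78 = €927,651.66.
Per share: €927,651.66 / 2,941,000 shares = €0.32.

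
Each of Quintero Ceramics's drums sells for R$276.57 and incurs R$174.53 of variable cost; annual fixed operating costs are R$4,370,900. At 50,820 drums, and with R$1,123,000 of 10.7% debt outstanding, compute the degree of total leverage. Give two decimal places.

7.47

At 50,820 units, contribution = 50,820 × R$102.04 = R$5,185,672.80.
Operating income = contribution − fixed costs = R$5,185,672.80 − R$4,370,900 = R$814,772.80. Interest = R$120,161.00.
DOL = R$5,185,672.80 ÷ R$814,772.80 = 6.3646; DFL = R$814,772.80 ÷ R$694,611.80 = 1.1730.
Combined leverage = 6.3646 × 1.1730 = 7.4657.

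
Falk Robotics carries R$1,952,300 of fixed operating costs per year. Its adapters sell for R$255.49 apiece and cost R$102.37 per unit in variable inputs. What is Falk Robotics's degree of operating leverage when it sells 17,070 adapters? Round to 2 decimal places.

3.95

Contribution at this volume is 17,070 × R$153.12 = R$2,613,758.40.
Subtracting fixed costs: EBIT = R$2,613,758.40 − R$1,952,300 = R$661,458.40.
So DOL = total CM / EBIT = R$2,613,758.40 / R$661,458.40 = 3.9515.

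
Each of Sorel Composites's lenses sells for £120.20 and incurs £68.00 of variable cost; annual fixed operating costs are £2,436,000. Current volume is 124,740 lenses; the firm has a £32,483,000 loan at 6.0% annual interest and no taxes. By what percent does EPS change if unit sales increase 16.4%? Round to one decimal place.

+50.2%

At 124,740 units, contribution = 124,740 × £52.20 = £6,511,428.00.
Operating income = contribution − fixed costs = £6,511,428.00 − £2,436,000 = £4,075,428.00.
After interest of £1,948,980.00, pre-tax earnings = £2,126,448.00.
DCL = total CM / (EBIT − I) = £6,511,428.00 / £2,126,448.00 = 3.0621.
EPS therefore changes by 3.0621 × (+16.4%) = +50.2%.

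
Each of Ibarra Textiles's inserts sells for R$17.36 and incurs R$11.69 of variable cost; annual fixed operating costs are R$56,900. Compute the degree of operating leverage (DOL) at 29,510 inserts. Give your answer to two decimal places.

Contribution at this volume is 29,510 × R$5.67 = R$167,321.70.
EBIT = R$167,321.70 − R$56,900 = R$110,421.70.
So DOL = total CM / EBIT = R$167,321.70 / R$110,421.70 = 1.5153.

1.52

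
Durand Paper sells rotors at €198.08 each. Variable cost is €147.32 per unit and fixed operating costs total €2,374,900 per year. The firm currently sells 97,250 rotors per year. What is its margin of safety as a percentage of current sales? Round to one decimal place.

51.9%

Unit CM = price − variable cost = €198.08 − €147.32 = €50.76. Break-even units = €2,374,900 ÷ €50.76 = 46,786.84; break-even revenue = 46,786.84 × €198.08 = €9,267,537.27.
Actual sales revenue = 97,250 × €198.08 = €19,263,280.00.
Margin of safety = (€19,263,280.00 − €9,267,537.27) ÷ €19,263,280.00 = 51.9%.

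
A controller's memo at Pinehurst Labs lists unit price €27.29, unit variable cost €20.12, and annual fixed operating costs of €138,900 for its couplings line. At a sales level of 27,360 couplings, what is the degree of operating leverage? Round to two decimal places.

Contribution at this volume is 27,360 × €7.17 = €196,171.20.
EBIT = €196,171.20 − €138,900 = €57,271.20.
Degree of operating leverage = €196,171.20 / €57,271.20 = 3.4253.

3.43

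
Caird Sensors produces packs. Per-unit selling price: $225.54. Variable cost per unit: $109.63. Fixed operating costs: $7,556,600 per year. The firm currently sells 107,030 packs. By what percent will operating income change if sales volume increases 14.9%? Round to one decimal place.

Contribution at this volume is 107,030 × $115.91 = $12,405,847.30.
Subtracting fixed costs: EBIT = $12,405,847.30 − $7,556,600 = $4,849,247.30.
Degree of operating leverage = $12,405,847.30 / $4,849,247.30 = 2.5583.
%ΔEBIT = DOL × %ΔSales = 2.5583 × +14.9% = +38.1%.

+38.1%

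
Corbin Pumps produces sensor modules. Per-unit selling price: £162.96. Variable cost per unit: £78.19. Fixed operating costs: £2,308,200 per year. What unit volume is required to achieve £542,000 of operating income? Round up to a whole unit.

33,623 sensor modules

Each unit contributes £162.96 − £78.19 = £84.77.
Units = (FC + target) / CM = (£2,308,200 + £542,000) / £84.77 = 33,622.74, so 33,623 sensor modules.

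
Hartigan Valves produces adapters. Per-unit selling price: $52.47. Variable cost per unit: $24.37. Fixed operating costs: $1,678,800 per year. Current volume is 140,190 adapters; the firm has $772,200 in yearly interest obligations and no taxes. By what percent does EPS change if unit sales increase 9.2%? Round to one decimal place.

Contribution at this volume is 140,190 × $28.10 = $3,939,339.00.
Operating income = contribution − fixed costs = $3,939,339.00 − $1,678,800 = $2,260,539.00.
After interest of $772,200.00, pre-tax earnings = $1,488,339.00.
DCL = total CM / (EBIT − I) = $3,939,339.00 / $1,488,339.00 = 2.6468.
EPS therefore changes by 2.6468 × (+9.2%) = +24.4%.

+24.4%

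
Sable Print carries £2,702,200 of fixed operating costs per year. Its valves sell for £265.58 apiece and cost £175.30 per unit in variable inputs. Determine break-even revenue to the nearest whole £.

£7,949,161

Contribution margin per unit = £265.58 − £175.30 = £90.28, a CM ratio of £90.28 ÷ £265.58 = 0.3399.
Break-even revenue = fixed costs × price ÷ CM = £2,702,200 × £265.58 ÷ £90.28 = £7,949,161.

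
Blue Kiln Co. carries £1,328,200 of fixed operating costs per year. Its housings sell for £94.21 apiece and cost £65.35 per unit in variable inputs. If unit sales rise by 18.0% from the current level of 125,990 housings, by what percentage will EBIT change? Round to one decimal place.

+28.4%

Total contribution margin = 125,990 × £28.86 = £3,636,071.40.
Subtracting fixed costs: EBIT = £3,636,071.40 − £1,328,200 = £2,307,871.40.
So DOL = total CM / EBIT = £3,636,071.40 / £2,307,871.40 = 1.5755.
So EBIT moves 1.5755 × (+18.0%) = +28.4%.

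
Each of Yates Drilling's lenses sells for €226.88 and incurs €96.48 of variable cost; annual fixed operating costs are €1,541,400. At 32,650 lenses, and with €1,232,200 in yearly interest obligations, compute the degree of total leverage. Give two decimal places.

2.87

Total contribution margin = 32,650 × €130.40 = €4,257,560.00.
Operating income = contribution − fixed costs = €4,257,560.00 − €1,541,400 = €2,716,160.00. Interest = €1,232,200.00.
DOL = €4,257,560.00 ÷ €2,716,160.00 = 1.5675; DFL = €2,716,160.00 ÷ €1,483,960.00 = 1.8303.
DCL = DOL × DFL = 1.5675 × 1.8303 = 2.8690.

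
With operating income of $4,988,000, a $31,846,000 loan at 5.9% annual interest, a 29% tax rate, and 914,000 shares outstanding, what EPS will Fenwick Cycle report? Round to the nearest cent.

Pre-tax income = $4,988,000 − $1,878,914.00 = $3,109,086.00.
After tax at 29%: net income = $3,109,086.00 × 0.71 = $2,207,451.06.
Per share: $2,207,451.06 / 914,000 shares = $2.42.

$2.42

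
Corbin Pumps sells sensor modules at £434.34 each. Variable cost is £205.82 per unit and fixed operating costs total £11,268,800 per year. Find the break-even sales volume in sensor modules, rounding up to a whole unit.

49,313 sensor modules

Contribution margin per unit = £434.34 − £205.82 = £228.52.
Units to break even: £11,268,800 ÷ £228.52 = 49,312.10, rounded up to 49,313.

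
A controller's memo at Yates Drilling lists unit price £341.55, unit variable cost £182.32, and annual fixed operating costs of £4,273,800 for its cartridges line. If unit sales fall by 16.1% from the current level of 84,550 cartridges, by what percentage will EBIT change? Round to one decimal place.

At 84,550 units, contribution = 84,550 × £159.23 = £13,462,896.50.
Subtracting fixed costs: EBIT = £13,462,896.50 − £4,273,800 = £9,189,096.50.
Degree of operating leverage = £13,462,896.50 / £9,189,096.50 = 1.4651.
%ΔEBIT = DOL × %ΔSales = 1.4651 × -16.1% = -23.6%.

-23.6%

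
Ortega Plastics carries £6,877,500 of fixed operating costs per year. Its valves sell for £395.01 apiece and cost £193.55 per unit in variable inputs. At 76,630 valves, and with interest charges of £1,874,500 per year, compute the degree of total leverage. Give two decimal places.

Total contribution margin = 76,630 × £201.46 = £15,437,879.80.
EBIT = £15,437,879.80 − £6,877,500 = £8,560,379.80. Interest = £1,874,500.00, so EBIT − I = £6,685,879.80.
Degree of total leverage = total CM / (EBIT − interest) = £15,437,879.80 / £6,685,879.80 = 2.3090.

2.31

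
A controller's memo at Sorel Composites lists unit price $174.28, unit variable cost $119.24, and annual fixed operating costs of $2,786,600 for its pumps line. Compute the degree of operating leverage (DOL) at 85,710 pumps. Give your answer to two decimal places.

At 85,710 units, contribution = 85,710 × $55.04 = $4,717,478.40.
Subtracting fixed costs: EBIT = $4,717,478.40 − $2,786,600 = $1,930,878.40.
DOL = contribution ÷ EBIT = $4,717,478.40 ÷ $1,930,878.40 = 2.4432.

2.44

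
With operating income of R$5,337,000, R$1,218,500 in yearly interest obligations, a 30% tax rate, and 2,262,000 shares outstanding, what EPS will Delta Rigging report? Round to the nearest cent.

R$1.27

Interest = R$1,218,500.00, so EBT = R$5,337,000 − R$1,218,500.00 = R$4,118,500.00.
Net income = R$4,118,500.00 × (1 − 0.30) = R$2,882,950.00.
Per share: R$2,882,950.00 / 2,262,000 shares = R$1.27.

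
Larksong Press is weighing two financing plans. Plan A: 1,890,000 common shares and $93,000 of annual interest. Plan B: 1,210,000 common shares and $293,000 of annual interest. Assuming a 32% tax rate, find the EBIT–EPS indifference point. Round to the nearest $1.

$648,882

At indifference, (EBIT − 93,000)(1 − t)/1,890,000 = (EBIT − 293,000)(1 − t)/1,210,000.
The (1 − t) factor cancels: (EBIT − 93,000) × 1,210,000 = (EBIT − 293,000) × 1,890,000.
Solving, EBIT = (293,000·1,890,000 − 93,000·1,210,000) / (1,890,000 − 1,210,000) = 441,240,000,000 / 680,000 = 648,882.35.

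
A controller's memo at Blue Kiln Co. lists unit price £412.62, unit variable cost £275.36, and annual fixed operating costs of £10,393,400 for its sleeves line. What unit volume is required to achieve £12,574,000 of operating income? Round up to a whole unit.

Contribution margin per unit = £412.62 − £275.36 = £137.26.
Need Q such that Q × £137.26 − £10,393,400 = £12,574,000, i.e. Q = £22,967,400 / £137.26 = 167,327.70 → 167,328.

167,328 sleeves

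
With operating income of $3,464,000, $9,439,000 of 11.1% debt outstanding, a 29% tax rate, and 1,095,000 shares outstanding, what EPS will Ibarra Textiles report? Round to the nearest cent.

Interest = $1,047,729.00, so EBT = $3,464,000 − $1,047,729.00 = $2,416,271.00.
After tax at 29%: net income = $2,416,271.00 × 0.71 = $1,715,552.41.
EPS = $1,715,552.41 ÷ 1,095,000 = $1.57.

$1.57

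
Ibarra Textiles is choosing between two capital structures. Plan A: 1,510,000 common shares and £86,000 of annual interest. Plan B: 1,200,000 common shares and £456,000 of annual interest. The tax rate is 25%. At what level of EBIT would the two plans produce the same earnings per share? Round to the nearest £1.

At indifference, (EBIT − 86,000)(1 − t)/1,510,000 = (EBIT − 456,000)(1 − t)/1,200,000.
The (1 − t) factor cancels: (EBIT − 86,000) × 1,200,000 = (EBIT − 456,000) × 1,510,000.
Solving, EBIT = (456,000·1,510,000 − 86,000·1,200,000) / (1,510,000 − 1,200,000) = 585,360,000,000 / 310,000 = 1,888,258.06.

£1,888,258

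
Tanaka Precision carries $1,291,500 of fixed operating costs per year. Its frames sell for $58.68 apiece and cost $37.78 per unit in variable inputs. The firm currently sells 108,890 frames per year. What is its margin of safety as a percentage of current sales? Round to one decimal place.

43.3%

Contribution margin per unit = $58.68 − $37.78 = $20.90. Break-even units = $1,291,500 ÷ $20.90 = 61,794.26; break-even revenue = 61,794.26 × $58.68 = $3,626,087.08.
Current sales = 108,890 × $58.68 = $6,389,665.20.
Margin of safety = ($6,389,665.20 − $3,626,087.08) ÷ $6,389,665.20 = 43.3%.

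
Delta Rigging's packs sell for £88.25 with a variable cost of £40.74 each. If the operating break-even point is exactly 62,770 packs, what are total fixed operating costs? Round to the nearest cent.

£2,982,202.70

Contribution margin per unit = £88.25 − £40.74 = £47.51.
Fixed costs = break-even units × CM = 62,770 × £47.51 = £2,982,202.70.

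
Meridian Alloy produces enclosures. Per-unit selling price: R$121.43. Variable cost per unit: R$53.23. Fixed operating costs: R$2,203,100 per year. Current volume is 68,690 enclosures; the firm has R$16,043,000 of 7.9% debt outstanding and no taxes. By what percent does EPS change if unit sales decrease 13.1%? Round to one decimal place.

-50.5%

Total contribution margin = 68,690 × R$68.20 = R$4,684,658.00.
Subtracting fixed costs: EBIT = R$4,684,658.00 − R$2,203,100 = R$2,481,558.00.
After interest of R$1,267,397.00, pre-tax earnings = R$1,214,161.00.
Degree of combined leverage = contribution ÷ (EBIT − I) = R$4,684,658.00 ÷ R$1,214,161.00 = 3.8583.
EPS therefore changes by 3.8583 × (-13.1%) = -50.5%.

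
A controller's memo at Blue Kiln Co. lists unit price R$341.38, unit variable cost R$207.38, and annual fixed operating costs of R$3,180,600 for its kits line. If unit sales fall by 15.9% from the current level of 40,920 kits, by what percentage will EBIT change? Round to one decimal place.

-37.9%

Total contribution margin = 40,920 × R$134.00 = R$5,483,280.00.
Subtracting fixed costs: EBIT = R$5,483,280.00 − R$3,180,600 = R$2,302,680.00.
So DOL = total CM / EBIT = R$5,483,280.00 / R$2,302,680.00 = 2.3813.
%ΔEBIT = DOL × %ΔSales = 2.3813 × -15.9% = -37.9%.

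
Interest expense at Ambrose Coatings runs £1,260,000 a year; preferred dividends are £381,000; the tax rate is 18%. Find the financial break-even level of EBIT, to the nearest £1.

Grossing the preferred dividend up to pre-tax terms: £381,000 / (1 − 0.18) = £464,634.15.
EPS = 0 when EBIT covers interest plus the pre-tax preferred burden: £1,260,000 + £464,634.15 = £1,724,634.15.

£1,724,634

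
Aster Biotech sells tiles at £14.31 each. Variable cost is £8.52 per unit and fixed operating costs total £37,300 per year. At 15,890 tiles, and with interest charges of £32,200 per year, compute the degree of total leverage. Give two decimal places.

4.09

Total contribution margin = 15,890 × £5.79 = £92,003.10.
EBIT = £92,003.10 − £37,300 = £54,703.10. Interest = £32,200.00.
DOL = £92,003.10 ÷ £54,703.10 = 1.6819; DFL = £54,703.10 ÷ £22,503.10 = 2.4309.
Combined leverage = 1.6819 × 2.4309 = 4.0885.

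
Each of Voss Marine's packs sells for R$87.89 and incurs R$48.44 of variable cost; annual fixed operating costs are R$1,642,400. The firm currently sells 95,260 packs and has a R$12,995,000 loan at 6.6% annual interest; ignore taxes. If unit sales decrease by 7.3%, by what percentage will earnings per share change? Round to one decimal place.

Total contribution margin = 95,260 × R$39.45 = R$3,758,007.00.
Subtracting fixed costs: EBIT = R$3,758,007.00 − R$1,642,400 = R$2,115,607.00.
Interest = R$857,670.00, so EBIT − I = R$1,257,937.00.
DCL = total CM / (EBIT − I) = R$3,758,007.00 / R$1,257,937.00 = 2.9874.
%ΔEPS = DCL × %ΔSales = 2.9874 × -7.3% = -21.8%.

-21.8%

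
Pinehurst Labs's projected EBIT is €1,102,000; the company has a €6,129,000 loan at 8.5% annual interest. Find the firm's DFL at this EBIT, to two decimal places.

1.90

Annual interest charges come to €520,965.00.
DFL = EBIT ÷ (EBIT − I) = €1,102,000 ÷ (€1,102,000 − €520,965.00) = €1,102,000 ÷ €581,035.00 = 1.8966.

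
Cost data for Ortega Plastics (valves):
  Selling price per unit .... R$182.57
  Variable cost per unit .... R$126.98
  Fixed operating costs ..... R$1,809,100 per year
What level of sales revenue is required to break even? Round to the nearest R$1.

CM per unit = R$182.57 − R$126.98 = R$55.59; CM ratio = R$55.59 / R$182.57 = 0.3045.
Break-even sales = FC ÷ CM ratio = R$1,809,100 × R$182.57 / R$55.59 = R$5,941,489.

R$5,941,489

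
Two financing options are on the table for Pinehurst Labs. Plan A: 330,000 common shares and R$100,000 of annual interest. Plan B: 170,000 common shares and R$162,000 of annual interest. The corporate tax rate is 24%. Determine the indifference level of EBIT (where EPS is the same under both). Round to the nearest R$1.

At indifference, (EBIT − 100,000)(1 − t)/330,000 = (EBIT − 162,000)(1 − t)/170,000.
Cancelling (1 − t) and cross-multiplying: 170,000·(EBIT − 100,000) = 330,000·(EBIT − 162,000).
Solving, EBIT = (162,000·330,000 − 100,000·170,000) / (330,000 − 170,000) = 36,460,000,000 / 160,000 = 227,875.00.

R$227,875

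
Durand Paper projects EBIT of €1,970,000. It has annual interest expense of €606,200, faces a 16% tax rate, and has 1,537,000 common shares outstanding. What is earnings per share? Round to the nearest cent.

€0.75

Pre-tax income = €1,970,000 − €606,200.00 = €1,363,800.00.
Net income = €1,363,800.00 × (1 − 0.16) = €1,145,592.00.
Per share: €1,145,592.00 / 1,537,000 shares = €0.75.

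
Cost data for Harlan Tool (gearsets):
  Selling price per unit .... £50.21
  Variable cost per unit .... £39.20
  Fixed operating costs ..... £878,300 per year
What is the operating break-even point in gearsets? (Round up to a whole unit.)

Each unit contributes £50.21 − £39.20 = £11.01.
Break-even volume = fixed costs ÷ CM per unit = £878,300 ÷ £11.01 = 79,772.93, so 79,773 gearsets.

79,773 gearsets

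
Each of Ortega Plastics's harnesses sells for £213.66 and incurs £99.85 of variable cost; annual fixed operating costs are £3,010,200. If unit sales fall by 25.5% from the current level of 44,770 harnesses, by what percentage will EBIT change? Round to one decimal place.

-62.3%

Contribution at this volume is 44,770 × £113.81 = £5,095,273.70.
EBIT = £5,095,273.70 − £3,010,200 = £2,085,073.70.
DOL = contribution ÷ EBIT = £5,095,273.70 ÷ £2,085,073.70 = 2.4437.
So EBIT moves 2.4437 × (-25.5%) = -62.3%.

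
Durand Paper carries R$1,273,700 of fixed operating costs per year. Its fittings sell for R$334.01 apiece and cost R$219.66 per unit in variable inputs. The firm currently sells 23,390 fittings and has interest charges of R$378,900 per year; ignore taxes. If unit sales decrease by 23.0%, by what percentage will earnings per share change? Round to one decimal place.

Contribution at this volume is 23,390 × R$114.35 = R$2,674,646.50.
Operating income = contribution − fixed costs = R$2,674,646.50 − R$1,273,700 = R$1,400,946.50.
After interest of R$378,900.00, pre-tax earnings = R$1,022,046.50.
DCL = total CM / (EBIT − I) = R$2,674,646.50 / R$1,022,046.50 = 2.6170.
EPS therefore changes by 2.6170 × (-23.0%) = -60.2%.

-60.2%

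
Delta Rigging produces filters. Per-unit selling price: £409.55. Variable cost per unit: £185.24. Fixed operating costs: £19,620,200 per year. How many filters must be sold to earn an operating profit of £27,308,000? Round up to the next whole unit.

209,212 filters

Contribution margin per unit = £409.55 − £185.24 = £224.31.
Required volume = (fixed costs + target profit) ÷ CM = (£19,620,200 + £27,308,000) ÷ £224.31 = 209,211.36, so 209,212 filters.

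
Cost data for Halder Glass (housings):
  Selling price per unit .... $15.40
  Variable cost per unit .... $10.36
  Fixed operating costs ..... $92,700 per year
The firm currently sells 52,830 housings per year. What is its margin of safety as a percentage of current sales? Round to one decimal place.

Contribution margin per unit = $15.40 − $10.36 = $5.04. Break-even units = $92,700 ÷ $5.04 = 18,392.86; break-even revenue = 18,392.86 × $15.40 = $283,250.00.
Current sales = 52,830 × $15.40 = $813,582.00.
Margin of safety = ($813,582.00 − $283,250.00) ÷ $813,582.00 = 65.2%.

65.2%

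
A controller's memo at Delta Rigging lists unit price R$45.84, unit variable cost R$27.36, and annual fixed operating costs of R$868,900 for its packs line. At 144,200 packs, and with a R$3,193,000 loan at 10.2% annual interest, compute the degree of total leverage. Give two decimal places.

Contribution at this volume is 144,200 × R$18.48 = R$2,664,816.00.
Subtracting fixed costs: EBIT = R$2,664,816.00 − R$868,900 = R$1,795,916.00. Interest = R$325,686.00.
DOL = R$2,664,816.00 ÷ R$1,795,916.00 = 1.4838; DFL = R$1,795,916.00 ÷ R$1,470,230.00 = 1.2215.
Combined leverage = 1.4838 × 1.2215 = 1.8125.

1.81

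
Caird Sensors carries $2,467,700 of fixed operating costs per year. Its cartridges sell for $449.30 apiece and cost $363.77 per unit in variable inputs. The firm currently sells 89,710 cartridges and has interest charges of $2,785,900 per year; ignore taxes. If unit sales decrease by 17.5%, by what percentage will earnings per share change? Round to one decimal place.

Total contribution margin = 89,710 × $85.53 = $7,672,896.30.
EBIT = $7,672,896.30 − $2,467,700 = $5,205,196.30.
Interest = $2,785,900.00, so EBIT − I = $2,419,296.30.
DCL = total CM / (EBIT − I) = $7,672,896.30 / $2,419,296.30 = 3.1715.
EPS therefore changes by 3.1715 × (-17.5%) = -55.5%.

-55.5%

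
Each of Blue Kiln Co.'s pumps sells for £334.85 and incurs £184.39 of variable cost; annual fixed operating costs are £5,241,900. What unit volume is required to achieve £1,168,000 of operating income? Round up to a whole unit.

Each unit contributes £334.85 − £184.39 = £150.46.
Required volume = (fixed costs + target profit) ÷ CM = (£5,241,900 + £1,168,000) ÷ £150.46 = 42,602.02, so 42,603 pumps.

42,603 pumps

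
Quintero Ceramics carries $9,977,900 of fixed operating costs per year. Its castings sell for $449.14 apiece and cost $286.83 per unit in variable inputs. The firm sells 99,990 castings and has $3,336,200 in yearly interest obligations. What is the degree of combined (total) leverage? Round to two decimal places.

At 99,990 units, contribution = 99,990 × $162.31 = $16,229,376.90.
Operating income = contribution − fixed costs = $16,229,376.90 − $9,977,900 = $6,251,476.90. Interest = $3,336,200.00.
DOL = $16,229,376.90 ÷ $6,251,476.90 = 2.5961; DFL = $6,251,476.90 ÷ $2,915,276.90 = 2.1444.
DCL = DOL × DFL = 2.5961 × 2.1444 = 5.5671.

5.57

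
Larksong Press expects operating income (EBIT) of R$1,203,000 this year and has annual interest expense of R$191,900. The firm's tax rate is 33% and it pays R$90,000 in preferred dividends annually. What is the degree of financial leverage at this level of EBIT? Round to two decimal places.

1.37

Annual interest charges come to R$191,900.00.
Preferred dividends grossed up pre-tax: R$90,000 / (1 − 0.33) = R$134,328.36.
DFL = EBIT ÷ [EBIT − I − D_p/(1−t)] = R$1,203,000 ÷ [R$1,203,000 − R$191,900.00 − R$134,328.36] = R$1,203,000 ÷ R$876,771.64 = 1.3721.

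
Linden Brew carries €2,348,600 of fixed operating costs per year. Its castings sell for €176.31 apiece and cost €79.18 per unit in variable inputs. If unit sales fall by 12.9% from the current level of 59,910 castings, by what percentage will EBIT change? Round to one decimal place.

Total contribution margin = 59,910 × €97.13 = €5,819,058.30.
Operating income = contribution − fixed costs = €5,819,058.30 − €2,348,600 = €3,470,458.30.
DOL = contribution ÷ EBIT = €5,819,058.30 ÷ €3,470,458.30 = 1.6767.
Operating income changes by 1.6767 × -12.9% = -21.6%.

-21.6%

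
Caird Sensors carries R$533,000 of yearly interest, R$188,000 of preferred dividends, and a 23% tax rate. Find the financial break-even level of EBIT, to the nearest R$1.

Grossing the preferred dividend up to pre-tax terms: R$188,000 / (1 − 0.23) = R$244,155.84.
EPS = 0 when EBIT covers interest plus the pre-tax preferred burden: R$533,000 + R$244,155.84 = R$777,155.84.

R$777,156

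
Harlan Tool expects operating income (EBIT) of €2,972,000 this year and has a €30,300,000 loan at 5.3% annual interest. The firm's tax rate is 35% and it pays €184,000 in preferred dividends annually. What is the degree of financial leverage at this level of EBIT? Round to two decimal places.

Interest = €1,605,900.00.
Pre-tax preferred-dividend burden = €184,000 ÷ (1 − 0.35) = €283,076.92.
DFL = EBIT ÷ [EBIT − I − D_p/(1−t)] = €2,972,000 ÷ [€2,972,000 − €1,605,900.00 − €283,076.92] = €2,972,000 ÷ €1,083,023.08 = 2.7442.

2.74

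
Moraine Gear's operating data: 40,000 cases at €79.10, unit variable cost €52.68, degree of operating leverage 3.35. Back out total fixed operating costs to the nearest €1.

At 40,000 units, contribution = 40,000 × €26.42 = €1,056,800.00.
Since DOL = CM ÷ EBIT, EBIT = €1,056,800.00 ÷ 3.35 = €315,462.69.
Fixed costs = CM − EBIT = €1,056,800.00 − €315,462.69 = €741,337.

€741,337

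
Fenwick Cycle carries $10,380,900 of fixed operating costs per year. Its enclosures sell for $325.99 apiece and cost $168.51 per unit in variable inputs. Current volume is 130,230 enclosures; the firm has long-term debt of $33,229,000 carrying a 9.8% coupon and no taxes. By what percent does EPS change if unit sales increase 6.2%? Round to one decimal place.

+18.5%

At 130,230 units, contribution = 130,230 × $157.48 = $20,508,620.40.
Operating income = contribution − fixed costs = $20,508,620.40 − $10,380,900 = $10,127,720.40.
Interest = $3,256,442.00, so EBIT − I = $6,871,278.40.
Degree of combined leverage = contribution ÷ (EBIT − I) = $20,508,620.40 ÷ $6,871,278.40 = 2.9847.
%ΔEPS = DCL × %ΔSales = 2.9847 × +6.2% = +18.5%.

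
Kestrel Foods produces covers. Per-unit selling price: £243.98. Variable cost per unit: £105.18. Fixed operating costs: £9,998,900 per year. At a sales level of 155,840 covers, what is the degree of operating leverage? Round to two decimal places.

At 155,840 units, contribution = 155,840 × £138.80 = £21,630,592.00.
Subtracting fixed costs: EBIT = £21,630,592.00 − £9,998,900 = £11,631,692.00.
Degree of operating leverage = £21,630,592.00 / £11,631,692.00 = 1.8596.

1.86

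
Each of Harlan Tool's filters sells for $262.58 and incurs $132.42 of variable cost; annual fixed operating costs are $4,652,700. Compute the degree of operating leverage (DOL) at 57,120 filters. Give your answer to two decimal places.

2.67

Contribution at this volume is 57,120 × $130.16 = $7,434,739.20.
Operating income = contribution − fixed costs = $7,434,739.20 − $4,652,700 = $2,782,039.20.
Degree of operating leverage = $7,434,739.20 / $2,782,039.20 = 2.6724.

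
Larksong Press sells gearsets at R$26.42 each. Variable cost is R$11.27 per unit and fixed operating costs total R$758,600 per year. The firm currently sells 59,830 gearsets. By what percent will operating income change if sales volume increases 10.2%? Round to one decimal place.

+62.5%

Contribution at this volume is 59,830 × R$15.15 = R$906,424.50.
EBIT = R$906,424.50 − R$758,600 = R$147,824.50.
DOL = contribution ÷ EBIT = R$906,424.50 ÷ R$147,824.50 = 6.1318.
Operating income changes by 6.1318 × +10.2% = +62.5%.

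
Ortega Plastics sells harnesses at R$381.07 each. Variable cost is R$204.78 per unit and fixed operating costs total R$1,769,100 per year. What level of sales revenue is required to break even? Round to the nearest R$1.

R$3,824,102

CM per unit = R$381.07 − R$204.78 = R$176.29; CM ratio = R$176.29 / R$381.07 = 0.4626.
Break-even revenue = fixed costs × price ÷ CM = R$1,769,100 × R$381.07 ÷ R$176.29 = R$3,824,102.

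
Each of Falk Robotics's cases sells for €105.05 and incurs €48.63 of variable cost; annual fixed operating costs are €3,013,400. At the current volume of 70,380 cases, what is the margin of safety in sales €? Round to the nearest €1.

Each unit contributes €105.05 − €48.63 = €56.42. Break-even units = €3,013,400 ÷ €56.42 = 53,410.14; break-even revenue = 53,410.14 × €105.05 = €5,610,735.02.
Current sales = 70,380 × €105.05 = €7,393,419.00.
Margin of safety = €7,393,419.00 − €5,610,735.02 = €1,782,684.

€1,782,684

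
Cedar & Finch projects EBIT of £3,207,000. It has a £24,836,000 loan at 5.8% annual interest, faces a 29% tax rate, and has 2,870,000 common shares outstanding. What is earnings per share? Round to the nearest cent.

£0.44

Interest = £1,440,488.00, so EBT = £3,207,000 − £1,440,488.00 = £1,766,512.00.
Net income = £1,766,512.00 × (1 − 0.29) = £1,254,223.52.
Per share: £1,254,223.52 / 2,870,000 shares = £0.44.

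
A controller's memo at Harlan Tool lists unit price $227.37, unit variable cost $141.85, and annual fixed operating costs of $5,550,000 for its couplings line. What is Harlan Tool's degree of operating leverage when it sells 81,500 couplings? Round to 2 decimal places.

4.91

Total contribution margin = 81,500 × $85.52 = $6,969,880.00.
Subtracting fixed costs: EBIT = $6,969,880.00 − $5,550,000 = $1,419,880.00.
Degree of operating leverage = $6,969,880.00 / $1,419,880.00 = 4.9088.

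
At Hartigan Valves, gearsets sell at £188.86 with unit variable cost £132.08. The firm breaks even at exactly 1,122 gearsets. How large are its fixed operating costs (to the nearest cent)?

£63,707.16

Unit CM = price − variable cost = £188.86 − £132.08 = £56.78.
Since BE = FC / CM, FC = 1,122 × £56.78 = £63,707.16.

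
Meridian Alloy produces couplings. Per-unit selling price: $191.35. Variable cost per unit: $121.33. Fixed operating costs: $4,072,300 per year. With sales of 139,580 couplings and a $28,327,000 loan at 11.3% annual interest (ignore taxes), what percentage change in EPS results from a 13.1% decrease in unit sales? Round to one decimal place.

-51.2%

Total contribution margin = 139,580 × $70.02 = $9,773,391.60.
EBIT = $9,773,391.60 − $4,072,300 = $5,701,091.60.
Interest = $3,200,951.00, so EBIT − I = $2,500,140.60.
DCL = total CM / (EBIT − I) = $9,773,391.60 / $2,500,140.60 = 3.9091.
EPS therefore changes by 3.9091 × (-13.1%) = -51.2%.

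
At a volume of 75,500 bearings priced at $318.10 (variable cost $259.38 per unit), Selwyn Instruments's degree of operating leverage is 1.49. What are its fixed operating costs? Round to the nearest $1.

$1,457,951

Contribution at this volume is 75,500 × $58.72 = $4,433,360.00.
Since DOL = CM ÷ EBIT, EBIT = $4,433,360.00 ÷ 1.49 = $2,975,409.40.
Fixed costs = CM − EBIT = $4,433,360.00 − $2,975,409.40 = $1,457,951.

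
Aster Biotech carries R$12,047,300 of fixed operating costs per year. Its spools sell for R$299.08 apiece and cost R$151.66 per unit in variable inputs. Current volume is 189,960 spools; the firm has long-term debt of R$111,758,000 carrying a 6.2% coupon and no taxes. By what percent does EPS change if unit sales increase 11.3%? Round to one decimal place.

At 189,960 units, contribution = 189,960 × R$147.42 = R$28,003,903.20.
Operating income = contribution − fixed costs = R$28,003,903.20 − R$12,047,300 = R$15,956,603.20.
After interest of R$6,928,996.00, pre-tax earnings = R$9,027,607.20.
Degree of combined leverage = contribution ÷ (EBIT − I) = R$28,003,903.20 ÷ R$9,027,607.20 = 3.1020.
EPS therefore changes by 3.1020 × (+11.3%) = +35.1%.

+35.1%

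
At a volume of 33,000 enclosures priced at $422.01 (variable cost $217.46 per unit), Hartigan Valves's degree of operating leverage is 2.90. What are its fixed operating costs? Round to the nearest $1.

$4,422,512

At 33,000 units, contribution = 33,000 × $204.55 = $6,750,150.00.
Since DOL = CM ÷ EBIT, EBIT = $6,750,150.00 ÷ 2.90 = $2,327,637.93.
And FC = contribution − EBIT = $6,750,150.00 − $2,327,637.93 = $4,422,512.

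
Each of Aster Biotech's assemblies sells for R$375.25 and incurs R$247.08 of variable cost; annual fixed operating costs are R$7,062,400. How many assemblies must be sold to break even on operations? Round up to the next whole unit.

55,102 assemblies

Unit CM = price − variable cost = R$375.25 − R$247.08 = R$128.17.
Units to break even: R$7,062,400 ÷ R$128.17 = 55,101.82, rounded up to 55,102.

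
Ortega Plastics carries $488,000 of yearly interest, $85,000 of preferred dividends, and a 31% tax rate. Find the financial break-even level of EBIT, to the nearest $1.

Grossing the preferred dividend up to pre-tax terms: $85,000 / (1 − 0.31) = $123,188.41.
Financial break-even EBIT = interest + D_p ÷ (1 − t) = $488,000 + $123,188.41 = $611,188.41.

$611,188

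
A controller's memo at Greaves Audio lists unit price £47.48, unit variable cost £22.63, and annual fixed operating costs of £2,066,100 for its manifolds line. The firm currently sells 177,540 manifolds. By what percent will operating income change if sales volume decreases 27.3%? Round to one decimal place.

-51.3%

Total contribution margin = 177,540 × £24.85 = £4,411,869.00.
EBIT = £4,411,869.00 − £2,066,100 = £2,345,769.00.
DOL = contribution ÷ EBIT = £4,411,869.00 ÷ £2,345,769.00 = 1.8808.
So EBIT moves 1.8808 × (-27.3%) = -51.3%.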